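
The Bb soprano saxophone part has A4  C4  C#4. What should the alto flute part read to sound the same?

C5 Eb4 E4

First find concert pitch: the Bb soprano saxophone sounds a major second below written, so A4 C4 C#4 sounds G4 Bb3 B3.
Then write for alto flute: it sounds a perfect fourth below written, so the part must be a perfect fourth above concert.
G4 → C5
Bb3 → Eb4
B3 → E4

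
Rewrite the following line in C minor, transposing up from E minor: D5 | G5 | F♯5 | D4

Bb5 Eb6 D6 Bb4

E minor to C minor up is a minor sixth, so every note moves up by that interval.
D5 gives Bb5
G5 gives Eb6
F#5 gives D6
D4 gives Bb4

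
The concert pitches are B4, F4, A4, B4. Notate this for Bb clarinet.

C#5 G4 B4 C#5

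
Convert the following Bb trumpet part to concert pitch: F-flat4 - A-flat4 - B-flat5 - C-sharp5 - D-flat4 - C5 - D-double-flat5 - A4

Ebb4 Gb4 Ab5 B4 Cb4 Bb4 Cbb5 G4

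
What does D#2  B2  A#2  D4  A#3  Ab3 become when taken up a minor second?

E2 C3 B2 Eb4 B3 Bbb3

D#2 -> E2
B2 -> C3
A#2 -> B2
D4 -> Eb4
A#3 -> B3
Ab3 -> Bbb3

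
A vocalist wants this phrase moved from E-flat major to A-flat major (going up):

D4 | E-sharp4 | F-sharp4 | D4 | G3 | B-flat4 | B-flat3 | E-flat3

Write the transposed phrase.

G4 A#4 B4 G4 C4 Eb5 Eb4 Ab3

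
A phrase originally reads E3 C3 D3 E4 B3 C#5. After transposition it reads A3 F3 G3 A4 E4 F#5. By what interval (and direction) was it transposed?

up a perfect fourth

From E3 to A3 is 4 letter names — a fourth of some quality.
E3 to A3 is 5 semitones, which makes it a perfect fourth; the second version is higher, so the direction is up.
Checking another pair — C#5 → F#5 — gives the same interval.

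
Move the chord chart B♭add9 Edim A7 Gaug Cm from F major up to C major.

Fadd9 Bdim E7 Daug Gm

F major up to C major is a perfect fifth; each chord root moves by that interval while the quality stays the same.
B♭add9: root B♭ up a perfect fifth → F, giving Fadd9.
Edim: root E up a perfect fifth → B, giving Bdim.
A7: root A up a perfect fifth → E, giving E7.
Gaug: root G up a perfect fifth → D, giving Daug.
Cm: root C up a perfect fifth → G, giving Gm.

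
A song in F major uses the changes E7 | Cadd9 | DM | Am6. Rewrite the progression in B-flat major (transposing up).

A7 Fadd9 GM Dm6

F major up to B-flat major is a perfect fourth; each chord root moves by that interval while the quality stays the same.
E7: root E up a perfect fourth → A, giving A7.
Cadd9: root C up a perfect fourth → F, giving Fadd9.
DM: root D up a perfect fourth → G, giving GM.
Am6: root A up a perfect fourth → D, giving Dm6.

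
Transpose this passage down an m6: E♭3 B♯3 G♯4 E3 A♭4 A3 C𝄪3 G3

A minor sixth down from Eb3 gives G2.
B#3: a sixth down reaches D, and 8 semitones makes it D##3.
G#4 down a minor sixth is B#3.
E3: a sixth down reaches G, and 8 semitones makes it G#2.
A minor sixth down from Ab4 gives C4.
A3 down a minor sixth is C#3.
C##3: a sixth down reaches E, and 8 semitones makes it E##2.
A minor sixth down from G3 gives B2.

G2 D##3 B#3 G#2 C4 C#3 E##2 B2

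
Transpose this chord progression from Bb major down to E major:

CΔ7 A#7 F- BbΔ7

F#Δ7 D##7 B- EΔ7

Bb major down to E major is a diminished fifth; each chord root moves by that interval while the quality stays the same.
CΔ7: root C down a diminished fifth → F#, giving F#Δ7.
A#7: root A# down a diminished fifth → D##, giving D##7.
F-: root F down a diminished fifth → B, giving B-.
BbΔ7: root Bb down a diminished fifth → E, giving EΔ7.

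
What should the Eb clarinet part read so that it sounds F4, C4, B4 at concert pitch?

D4 A3 G#4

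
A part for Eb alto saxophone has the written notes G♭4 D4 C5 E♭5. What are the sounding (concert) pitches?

Bbb3 F3 Eb4 Gb4

Written C4 on the Eb alto saxophone sounds as Eb3, a major sixth lower; apply that shift to every note.
Gb4 → Bbb3
D4 → F3
C5 → Eb4
Eb5 → Gb4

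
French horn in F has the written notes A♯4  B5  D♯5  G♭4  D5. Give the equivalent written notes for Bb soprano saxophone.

First find concert pitch: the French horn in F sounds a perfect fifth below written, so A♯4 B5 D♯5 G♭4 D5 sounds D#4 E5 G#4 Cb4 G4.
Then write for Bb soprano saxophone: it sounds a major second below written, so the part must be a major second above concert.
D#4 → E#4
E5 → F#5
G#4 → A#4
Cb4 → Db4
G4 → A4

E#4 F#5 A#4 Db4 A4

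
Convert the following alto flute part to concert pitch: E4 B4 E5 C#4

B3 F#4 B4 G#3

Written C4 on the alto flute sounds as G3, a perfect fourth lower; apply that shift to every note.
E4 → B3
B4 → F#4
E5 → B4
C#4 → G#3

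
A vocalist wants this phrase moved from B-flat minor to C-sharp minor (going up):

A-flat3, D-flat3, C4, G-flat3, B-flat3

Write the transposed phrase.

B-flat minor to C-sharp minor up is an augmented second, so every note moves up by that interval.
Ab3 gives B3
Db3 gives E3
C4 gives D#4
Gb3 gives A3
Bb3 gives C#4

B3 E3 D#4 A3 C#4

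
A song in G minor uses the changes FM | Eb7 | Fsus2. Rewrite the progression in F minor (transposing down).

G minor down to F minor is a major second; each chord root moves by that interval while the quality stays the same.
FM: root F down a major second → Eb, giving EbM.
Eb7: root Eb down a major second → Db, giving Db7.
Fsus2: root F down a major second → Eb, giving Ebsus2.

EbM Db7 Ebsus2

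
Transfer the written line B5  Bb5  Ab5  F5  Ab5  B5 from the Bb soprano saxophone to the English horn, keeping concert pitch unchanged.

E6 Eb6 Db6 Bb5 Db6 E6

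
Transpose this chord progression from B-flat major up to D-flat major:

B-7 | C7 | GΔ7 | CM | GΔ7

B-flat major up to D-flat major is a minor third; each chord root moves by that interval while the quality stays the same.
B-7: root B up a minor third → D, giving D-7.
C7: root C up a minor third → Eb, giving Eb7.
GΔ7: root G up a minor third → Bb, giving BbΔ7.
CM: root C up a minor third → Eb, giving EbM.
GΔ7: root G up a minor third → Bb, giving BbΔ7.

D-7 Eb7 BbΔ7 EbM BbΔ7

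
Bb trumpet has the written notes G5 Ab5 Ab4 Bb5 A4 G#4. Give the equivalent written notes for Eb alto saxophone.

First find concert pitch: the Bb trumpet sounds a major second below written, so G5 Ab5 Ab4 Bb5 A4 G#4 sounds F5 Gb5 Gb4 Ab5 G4 F#4.
Then write for Eb alto saxophone: it sounds a major sixth below written, so the part must be a major sixth above concert.
F5 → D6
Gb5 → Eb6
Gb4 → Eb5
Ab5 → F6
G4 → E5
F#4 → D#5

D6 Eb6 Eb5 F6 E5 D#5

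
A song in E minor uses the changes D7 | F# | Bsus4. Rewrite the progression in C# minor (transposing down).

B7 D# G#sus4

E minor down to C# minor is a minor third; each chord root moves by that interval while the quality stays the same.
D7: root D down a minor third → B, giving B7.
F#: root F# down a minor third → D#, giving D#.
Bsus4: root B down a minor third → G#, giving G#sus4.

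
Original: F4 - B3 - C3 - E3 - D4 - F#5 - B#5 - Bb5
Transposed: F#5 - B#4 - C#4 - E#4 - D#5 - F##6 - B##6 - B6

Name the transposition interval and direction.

Take the first pair: F4 → F#5. F to F spans 8 letter names, so the interval is some kind of octave.
F4 to F#5 is 13 semitones, which makes it an augmented octave; the second version is higher, so the direction is up.
Checking another pair — Bb5 → B6 — gives the same interval.

up an augmented octave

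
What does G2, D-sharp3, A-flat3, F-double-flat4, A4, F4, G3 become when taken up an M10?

G2: a tenth up reaches B, and 16 semitones makes it B3.
D#3 up a major tenth is F##4.
Ab3: a tenth up reaches C, and 16 semitones makes it C5.
Fbb4 up a major tenth is Abb5.
A major tenth up from A4 gives C#6.
F4: a tenth up reaches A, and 16 semitones makes it A5.
G3 up a major tenth is B4.

B3 F##4 C5 Abb5 C#6 A5 B4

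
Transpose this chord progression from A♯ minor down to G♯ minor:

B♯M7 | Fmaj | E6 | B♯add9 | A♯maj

A#M7 Ebmaj D6 A#add9 G#maj

A♯ minor down to G♯ minor is a major second; each chord root moves by that interval while the quality stays the same.
B♯M7: root B♯ down a major second → A#, giving A#M7.
Fmaj: root F down a major second → Eb, giving Ebmaj.
E6: root E down a major second → D, giving D6.
B♯add9: root B♯ down a major second → A#, giving A#add9.
A♯maj: root A♯ down a major second → G#, giving G#maj.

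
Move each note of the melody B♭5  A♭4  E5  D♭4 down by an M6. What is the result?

Db5 Cb4 G4 Fb3

A major sixth down from Bb5 gives Db5.
Ab4 down a major sixth is Cb4.
A major sixth down from E5 gives G4.
Db4 down a major sixth is Fb3.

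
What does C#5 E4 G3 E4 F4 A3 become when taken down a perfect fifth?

A perfect fifth down from C#5 gives F#4.
E4 down a perfect fifth is A3.
G3 down a perfect fifth is C3.
A perfect fifth down from E4 gives A3.
A perfect fifth down from F4 gives Bb3.
A perfect fifth down from A3 gives D3.

F#4 A3 C3 A3 Bb3 D3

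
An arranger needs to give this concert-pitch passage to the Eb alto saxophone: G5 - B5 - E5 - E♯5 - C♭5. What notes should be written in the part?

The Eb alto saxophone sounds a major sixth below written, so the written part must be a major sixth above concert — transpose each note up.
G5 gives E6
B5 gives G#6
E5 gives C#6
E#5 gives C##6
Cb5 gives Ab5

E6 G#6 C#6 C##6 Ab5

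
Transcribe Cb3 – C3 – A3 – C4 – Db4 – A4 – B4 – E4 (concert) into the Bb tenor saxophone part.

Db4 D4 B4 D5 Eb5 B5 C#6 F#5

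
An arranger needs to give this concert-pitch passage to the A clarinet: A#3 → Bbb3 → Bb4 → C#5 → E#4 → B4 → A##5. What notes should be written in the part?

C#4 Dbb4 Db5 E5 G#4 D5 C##6

Written C4 sounds as A3 on the A clarinet, so concert pitches are written a minor third up.
A#3 becomes C#4
Bbb3 becomes Dbb4
Bb4 becomes Db5
C#5 becomes E5
E#4 becomes G#4
B4 becomes D5
A##5 becomes C##6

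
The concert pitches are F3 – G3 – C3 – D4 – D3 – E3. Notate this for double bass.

F4 G4 C4 D5 D4 E4

Written C4 sounds as C3 on the double bass, so concert pitches are written a perfect octave up.
F3 becomes F4
G3 becomes G4
C3 becomes C4
D4 becomes D5
D3 becomes D4
E3 becomes E4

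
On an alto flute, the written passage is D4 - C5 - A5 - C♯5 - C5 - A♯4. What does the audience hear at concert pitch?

A3 G4 E5 G#4 G4 E#4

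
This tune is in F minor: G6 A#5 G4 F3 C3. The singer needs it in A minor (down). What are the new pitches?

B5 C##5 B3 A2 E2

F minor to A minor down is a minor sixth, so every note moves down by that interval.
G6 → B5
A#5 → C##5
G4 → B3
F3 → A2
C3 → E2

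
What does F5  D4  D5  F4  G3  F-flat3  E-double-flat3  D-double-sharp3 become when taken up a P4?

F5 up a perfect fourth is Bb5.
D4 up a perfect fourth is G4.
A perfect fourth up from D5 gives G5.
F4: a fourth up reaches B, and 5 semitones makes it Bb4.
G3 up a perfect fourth is C4.
Fb3: a fourth up reaches B, and 5 semitones makes it Bbb3.
Ebb3 up a perfect fourth is Abb3.
A perfect fourth up from D##3 gives G##3.

Bb5 G4 G5 Bb4 C4 Bbb3 Abb3 G##3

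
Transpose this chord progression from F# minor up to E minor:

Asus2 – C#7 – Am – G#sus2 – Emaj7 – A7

Gsus2 B7 Gm F#sus2 Dmaj7 G7

F# minor up to E minor is a minor seventh; each chord root moves by that interval while the quality stays the same.
Asus2: root A up a minor seventh → G, giving Gsus2.
C#7: root C# up a minor seventh → B, giving B7.
Am: root A up a minor seventh → G, giving Gm.
G#sus2: root G# up a minor seventh → F#, giving F#sus2.
Emaj7: root E up a minor seventh → D, giving Dmaj7.
A7: root A up a minor seventh → G, giving G7.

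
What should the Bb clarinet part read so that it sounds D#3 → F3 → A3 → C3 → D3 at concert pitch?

E#3 G3 B3 D3 E3

The Bb clarinet sounds a major second below written, so the written part must be a major second above concert — transpose each note up.
D#3 to E#3
F3 to G3
A3 to B3
C3 to D3
D3 to E3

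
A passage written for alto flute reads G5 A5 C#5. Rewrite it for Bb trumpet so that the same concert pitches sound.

E5 F#5 A#4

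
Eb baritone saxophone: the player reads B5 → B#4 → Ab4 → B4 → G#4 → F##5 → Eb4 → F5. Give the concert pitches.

D4 D#3 Cb3 D3 B2 A#3 Gb2 Ab3

The Eb baritone saxophone sounds a major thirteenth below written, so transpose each written note down a major thirteenth.
B5 gives D4
B#4 gives D#3
Ab4 gives Cb3
B4 gives D3
G#4 gives B2
F##5 gives A#3
Eb4 gives Gb2
F5 gives Ab3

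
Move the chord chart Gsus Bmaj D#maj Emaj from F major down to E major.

F#sus A#maj C##maj D#maj

F major down to E major is a minor second; each chord root moves by that interval while the quality stays the same.
Gsus: root G down a minor second → F#, giving F#sus.
Bmaj: root B down a minor second → A#, giving A#maj.
D#maj: root D# down a minor second → C##, giving C##maj.
Emaj: root E down a minor second → D#, giving D#maj.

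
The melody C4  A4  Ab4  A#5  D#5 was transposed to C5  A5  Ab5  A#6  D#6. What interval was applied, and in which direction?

Take the first pair: C4 → C5. C to C spans 8 letter names, so the interval is some kind of octave.
C4 to C5 is 12 semitones, which makes it a perfect octave; the second version is higher, so the direction is up.
Checking another pair — D#5 → D#6 — gives the same interval.

up a perfect octave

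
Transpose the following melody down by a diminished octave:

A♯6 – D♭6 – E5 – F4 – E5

A##5 D5 E#4 F#3 E#4

A#6 down a diminished octave is A##5.
A diminished octave down from Db6 gives D5.
E5 down a diminished octave is E#4.
F4 down a diminished octave is F#3.
E5: an octave down reaches E, and 11 semitones makes it E#4.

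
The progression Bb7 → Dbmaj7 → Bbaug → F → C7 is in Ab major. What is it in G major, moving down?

A7 Cmaj7 Aaug E B7

Ab major down to G major is a minor second; each chord root moves by that interval while the quality stays the same.
Bb7: root Bb down a minor second → A, giving A7.
Dbmaj7: root Db down a minor second → C, giving Cmaj7.
Bbaug: root Bb down a minor second → A, giving Aaug.
F: root F down a minor second → E, giving E.
C7: root C down a minor second → B, giving B7.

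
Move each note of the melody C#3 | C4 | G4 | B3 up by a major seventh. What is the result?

B#3 B4 F#5 A#4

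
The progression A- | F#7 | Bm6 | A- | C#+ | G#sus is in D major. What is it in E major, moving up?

D major up to E major is a major second; each chord root moves by that interval while the quality stays the same.
A-: root A up a major second → B, giving B-.
F#7: root F# up a major second → G#, giving G#7.
Bm6: root B up a major second → C#, giving C#m6.
A-: root A up a major second → B, giving B-.
C#+: root C# up a major second → D#, giving D#+.
G#sus: root G# up a major second → A#, giving A#sus.

B- G#7 C#m6 B- D#+ A#sus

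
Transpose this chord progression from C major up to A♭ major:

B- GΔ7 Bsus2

G- EbΔ7 Gsus2

C major up to A♭ major is a minor sixth; each chord root moves by that interval while the quality stays the same.
B-: root B up a minor sixth → G, giving G-.
GΔ7: root G up a minor sixth → Eb, giving EbΔ7.
Bsus2: root B up a minor sixth → G, giving Gsus2.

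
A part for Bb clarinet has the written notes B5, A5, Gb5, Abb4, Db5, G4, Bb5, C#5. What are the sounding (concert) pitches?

Written C4 on the Bb clarinet sounds as Bb3, a major second lower; apply that shift to every note.
B5 → A5
A5 → G5
Gb5 → Fb5
Abb4 → Gbb4
Db5 → Cb5
G4 → F4
Bb5 → Ab5
C#5 → B4

A5 G5 Fb5 Gbb4 Cb5 F4 Ab5 B4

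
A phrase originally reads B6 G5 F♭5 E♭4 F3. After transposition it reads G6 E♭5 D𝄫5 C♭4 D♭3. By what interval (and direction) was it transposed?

down a major third

Take the first pair: B6 → G6. B to G spans 3 letter names, so the interval is some kind of third.
G6 to B6 is 4 semitones, which makes it a major third; the second version is lower, so the direction is down.
Checking another pair — F3 → Db3 — gives the same interval.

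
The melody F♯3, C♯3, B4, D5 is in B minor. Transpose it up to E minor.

B3 F#3 E5 G5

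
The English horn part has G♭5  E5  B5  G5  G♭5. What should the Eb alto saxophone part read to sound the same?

Ab5 F#5 C#6 A5 Ab5

First find concert pitch: the English horn sounds a perfect fifth below written, so G♭5 E5 B5 G5 G♭5 sounds Cb5 A4 E5 C5 Cb5.
Then write for Eb alto saxophone: it sounds a major sixth below written, so the part must be a major sixth above concert.
Cb5 → Ab5
A4 → F#5
E5 → C#6
C5 → A5
Cb5 → Ab5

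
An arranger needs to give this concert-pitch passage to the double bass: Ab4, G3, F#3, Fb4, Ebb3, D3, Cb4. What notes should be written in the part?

Ab5 G4 F#4 Fb5 Ebb4 D4 Cb5

The double bass sounds a perfect octave below written, so the written part must be a perfect octave above concert — transpose each note up.
Ab4 -> Ab5
G3 -> G4
F#3 -> F#4
Fb4 -> Fb5
Ebb3 -> Ebb4
D3 -> D4
Cb4 -> Cb5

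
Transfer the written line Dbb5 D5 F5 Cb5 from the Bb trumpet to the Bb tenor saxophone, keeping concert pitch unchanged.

First find concert pitch: the Bb trumpet sounds a major second below written, so Dbb5 D5 F5 Cb5 sounds Cbb5 C5 Eb5 Bbb4.
Then write for Bb tenor saxophone: it sounds a major ninth below written, so the part must be a major ninth above concert.
Cbb5 → Dbb6
C5 → D6
Eb5 → F6
Bbb4 → Cb6

Dbb6 D6 F6 Cb6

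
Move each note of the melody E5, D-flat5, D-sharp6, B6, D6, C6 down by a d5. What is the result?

A diminished fifth down from E5 gives A#4.
Db5 down a diminished fifth is G4.
D#6: a fifth down reaches G, and 6 semitones makes it G##5.
B6: a fifth down reaches E, and 6 semitones makes it E#6.
D6 down a diminished fifth is G#5.
A diminished fifth down from C6 gives F#5.

A#4 G4 G##5 E#6 G#5 F#5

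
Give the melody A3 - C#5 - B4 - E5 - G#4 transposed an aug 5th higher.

E#4 G##5 F##5 B#5 D##5

A3 becomes E#4
C#5 becomes G##5
B4 becomes F##5
E5 becomes B#5
G#4 becomes D##5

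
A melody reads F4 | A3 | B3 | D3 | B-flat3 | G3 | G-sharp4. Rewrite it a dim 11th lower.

C#3 E#2 F##2 A#1 F#2 D#2 D##3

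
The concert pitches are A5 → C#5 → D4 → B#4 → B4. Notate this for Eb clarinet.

The Eb clarinet sounds a minor third above written, so the written part must be a minor third below concert — transpose each note down.
A5 gives F#5
C#5 gives A#4
D4 gives B3
B#4 gives G##4
B4 gives G#4

F#5 A#4 B3 G##4 G#4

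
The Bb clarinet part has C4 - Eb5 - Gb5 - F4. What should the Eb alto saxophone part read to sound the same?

First find concert pitch: the Bb clarinet sounds a major second below written, so C4 Eb5 Gb5 F4 sounds Bb3 Db5 Fb5 Eb4.
Then write for Eb alto saxophone: it sounds a major sixth below written, so the part must be a major sixth above concert.
Bb3 → G4
Db5 → Bb5
Fb5 → Db6
Eb4 → C5

G4 Bb5 Db6 C5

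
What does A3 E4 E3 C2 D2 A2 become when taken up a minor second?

Bb3 F4 F3 Db2 Eb2 Bb2

A3 -> Bb3
E4 -> F4
E3 -> F3
C2 -> Db2
D2 -> Eb2
A2 -> Bb2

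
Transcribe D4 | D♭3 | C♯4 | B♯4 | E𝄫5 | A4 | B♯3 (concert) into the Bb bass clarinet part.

E5 Eb4 D#5 C##6 Fb6 B5 C##5

Written C4 sounds as Bb2 on the Bb bass clarinet, so concert pitches are written a major ninth up.
D4 becomes E5
Db3 becomes Eb4
C#4 becomes D#5
B#4 becomes C##6
Ebb5 becomes Fb6
A4 becomes B5
B#3 becomes C##5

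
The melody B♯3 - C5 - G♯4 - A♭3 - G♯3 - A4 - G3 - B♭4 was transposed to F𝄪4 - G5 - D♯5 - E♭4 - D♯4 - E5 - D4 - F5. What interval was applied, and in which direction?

up a perfect fifth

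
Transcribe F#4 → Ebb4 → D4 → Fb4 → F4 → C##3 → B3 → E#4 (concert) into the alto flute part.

B4 Abb4 G4 Bbb4 Bb4 F##3 E4 A#4

Written C4 sounds as G3 on the alto flute, so concert pitches are written a perfect fourth up.
F#4 -> B4
Ebb4 -> Abb4
D4 -> G4
Fb4 -> Bbb4
F4 -> Bb4
C##3 -> F##3
B3 -> E4
E#4 -> A#4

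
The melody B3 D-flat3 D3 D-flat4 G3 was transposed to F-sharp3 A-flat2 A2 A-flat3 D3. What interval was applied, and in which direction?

From B3 to F#3 is 4 letter names — a fourth of some quality.
F#3 to B3 is 5 semitones, which makes it a perfect fourth; the second version is lower, so the direction is down.
Checking another pair — G3 → D3 — gives the same interval.

down a perfect fourth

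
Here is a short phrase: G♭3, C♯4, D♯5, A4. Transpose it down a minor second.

F3 B#3 C##5 G#4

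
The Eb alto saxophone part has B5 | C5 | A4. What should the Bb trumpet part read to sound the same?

E5 F4 D4

First find concert pitch: the Eb alto saxophone sounds a major sixth below written, so B5 C5 A4 sounds D5 Eb4 C4.
Then write for Bb trumpet: it sounds a major second below written, so the part must be a major second above concert.
D5 → E5
Eb4 → F4
C4 → D4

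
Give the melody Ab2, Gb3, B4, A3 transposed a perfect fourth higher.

Db3 Cb4 E5 D4

Ab2 becomes Db3
Gb3 becomes Cb4
B4 becomes E5
A3 becomes D4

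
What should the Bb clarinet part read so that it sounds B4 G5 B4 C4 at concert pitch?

C#5 A5 C#5 D4

The Bb clarinet sounds a major second below written, so the written part must be a major second above concert — transpose each note up.
B4 gives C#5
G5 gives A5
B4 gives C#5
C4 gives D4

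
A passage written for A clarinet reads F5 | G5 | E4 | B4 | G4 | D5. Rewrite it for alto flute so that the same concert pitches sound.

First find concert pitch: the A clarinet sounds a minor third below written, so F5 G5 E4 B4 G4 D5 sounds D5 E5 C#4 G#4 E4 B4.
Then write for alto flute: it sounds a perfect fourth below written, so the part must be a perfect fourth above concert.
D5 → G5
E5 → A5
C#4 → F#4
G#4 → C#5
E4 → A4
B4 → E5

G5 A5 F#4 C#5 A4 E5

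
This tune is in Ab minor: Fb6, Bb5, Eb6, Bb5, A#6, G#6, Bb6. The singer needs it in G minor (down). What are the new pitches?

Ab minor to G minor down is a minor second, so every note moves down by that interval.
Fb6 → Eb6
Bb5 → A5
Eb6 → D6
Bb5 → A5
A#6 → G##6
G#6 → F##6
Bb6 → A6

Eb6 A5 D6 A5 G##6 F##6 A6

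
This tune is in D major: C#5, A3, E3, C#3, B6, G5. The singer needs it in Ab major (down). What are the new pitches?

From D down to Ab is an augmented fourth; apply that to each pitch.
C#5 gives G4
A3 gives Eb3
E3 gives Bb2
C#3 gives G2
B6 gives F6
G5 gives Db5

G4 Eb3 Bb2 G2 F6 Db5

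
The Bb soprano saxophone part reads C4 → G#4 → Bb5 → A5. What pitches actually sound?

The Bb soprano saxophone sounds a major second below written, so transpose each written note down a major second.
C4 gives Bb3
G#4 gives F#4
Bb5 gives Ab5
A5 gives G5

Bb3 F#4 Ab5 G5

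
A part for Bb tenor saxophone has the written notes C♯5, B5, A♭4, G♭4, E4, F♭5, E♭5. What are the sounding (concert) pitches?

The Bb tenor saxophone sounds a major ninth below written, so transpose each written note down a major ninth.
C#5 gives B3
B5 gives A4
Ab4 gives Gb3
Gb4 gives Fb3
E4 gives D3
Fb5 gives Ebb4
Eb5 gives Db4

B3 A4 Gb3 Fb3 D3 Ebb4 Db4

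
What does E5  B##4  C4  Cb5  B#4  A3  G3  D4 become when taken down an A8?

E5 → Eb4
B##4 → B#3
C4 → Cb3
Cb5 → Cbb4
B#4 → B3
A3 → Ab2
G3 → Gb2
D4 → Db3

Eb4 B#3 Cb3 Cbb4 B3 Ab2 Gb2 Db3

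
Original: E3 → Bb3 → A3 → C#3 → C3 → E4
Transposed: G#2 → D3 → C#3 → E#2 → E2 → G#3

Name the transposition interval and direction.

down a minor sixth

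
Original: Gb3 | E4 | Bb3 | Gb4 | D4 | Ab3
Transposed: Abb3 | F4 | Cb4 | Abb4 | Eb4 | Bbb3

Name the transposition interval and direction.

From Gb3 to Abb3 is 2 letter names — a second of some quality.
Gb3 to Abb3 is 1 semitone, which makes it a minor second; the second version is higher, so the direction is up.
Checking another pair — Ab3 → Bbb3 — gives the same interval.

up a minor second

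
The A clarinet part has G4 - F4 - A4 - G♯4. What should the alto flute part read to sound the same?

A4 G4 B4 A#4

First find concert pitch: the A clarinet sounds a minor third below written, so G4 F4 A4 G♯4 sounds E4 D4 F#4 E#4.
Then write for alto flute: it sounds a perfect fourth below written, so the part must be a perfect fourth above concert.
E4 → A4
D4 → G4
F#4 → B4
E#4 → A#4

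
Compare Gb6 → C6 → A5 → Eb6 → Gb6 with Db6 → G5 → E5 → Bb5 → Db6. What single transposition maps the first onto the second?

down a perfect fourth

From Gb6 to Db6 is 4 letter names — a fourth of some quality.
Db6 to Gb6 is 5 semitones, which makes it a perfect fourth; the second version is lower, so the direction is down.
Checking another pair — Gb6 → Db6 — gives the same interval.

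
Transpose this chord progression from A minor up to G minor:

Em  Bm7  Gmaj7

A minor up to G minor is a minor seventh; each chord root moves by that interval while the quality stays the same.
Em: root E up a minor seventh → D, giving Dm.
Bm7: root B up a minor seventh → A, giving Am7.
Gmaj7: root G up a minor seventh → F, giving Fmaj7.

Dm Am7 Fmaj7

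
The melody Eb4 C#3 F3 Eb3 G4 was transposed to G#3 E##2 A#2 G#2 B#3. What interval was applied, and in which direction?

down a diminished sixth

From Eb4 to G#3 is 6 letter names — a sixth of some quality.
G#3 to Eb4 is 7 semitones, which makes it a diminished sixth; the second version is lower, so the direction is down.
Checking another pair — G4 → B#3 — gives the same interval.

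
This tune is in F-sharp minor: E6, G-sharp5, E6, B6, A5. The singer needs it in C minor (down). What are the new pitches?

Bb5 D5 Bb5 F6 Eb5

From F-sharp down to C is an augmented fourth; apply that to each pitch.
E6 -> Bb5
G#5 -> D5
E6 -> Bb5
B6 -> F6
A5 -> Eb5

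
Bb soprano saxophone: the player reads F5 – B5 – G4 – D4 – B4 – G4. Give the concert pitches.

Eb5 A5 F4 C4 A4 F4

Written C4 on the Bb soprano saxophone sounds as Bb3, a major second lower; apply that shift to every note.
F5 becomes Eb5
B5 becomes A5
G4 becomes F4
D4 becomes C4
B4 becomes A4
G4 becomes F4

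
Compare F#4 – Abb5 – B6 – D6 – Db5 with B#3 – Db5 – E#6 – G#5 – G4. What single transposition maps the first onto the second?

down a diminished fifth

Take the first pair: F#4 → B#3. F to B spans 5 letter names, so the interval is some kind of fifth.
B#3 to F#4 is 6 semitones, which makes it a diminished fifth; the second version is lower, so the direction is down.
Checking another pair — Db5 → G4 — gives the same interval.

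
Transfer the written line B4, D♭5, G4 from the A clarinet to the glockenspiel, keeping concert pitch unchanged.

First find concert pitch: the A clarinet sounds a minor third below written, so B4 D♭5 G4 sounds G#4 Bb4 E4.
Then write for glockenspiel: it sounds a perfect fifteenth above written, so the part must be a perfect fifteenth below concert.
G#4 → G#2
Bb4 → Bb2
E4 → E2

G#2 Bb2 E2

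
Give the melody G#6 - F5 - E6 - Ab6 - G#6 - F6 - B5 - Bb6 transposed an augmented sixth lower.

Bb5 Abb4 Gb5 Cbb6 Bb5 Abb5 Db5 Dbb6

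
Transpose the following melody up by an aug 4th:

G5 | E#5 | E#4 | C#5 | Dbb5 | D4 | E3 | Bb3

C#6 A##5 A##4 F##5 Gb5 G#4 A#3 E4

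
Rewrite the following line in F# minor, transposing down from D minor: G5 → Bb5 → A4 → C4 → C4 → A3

D minor to F# minor down is a minor sixth, so every note moves down by that interval.
G5 gives B4
Bb5 gives D5
A4 gives C#4
C4 gives E3
C4 gives E3
A3 gives C#3

B4 D5 C#4 E3 E3 C#3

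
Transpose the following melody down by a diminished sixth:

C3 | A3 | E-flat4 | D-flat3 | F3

C3 gives E#2
A3 gives C##3
Eb4 gives G#3
Db3 gives F#2
F3 gives A#2

E#2 C##3 G#3 F#2 A#2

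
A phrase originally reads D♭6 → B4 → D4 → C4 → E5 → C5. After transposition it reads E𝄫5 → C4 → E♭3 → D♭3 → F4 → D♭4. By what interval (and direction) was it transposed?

Take the first pair: Db6 → Ebb5. D to E spans 7 letter names, so the interval is some kind of seventh.
Ebb5 to Db6 is 11 semitones, which makes it a major seventh; the second version is lower, so the direction is down.
Checking another pair — C5 → Db4 — gives the same interval.

down a major seventh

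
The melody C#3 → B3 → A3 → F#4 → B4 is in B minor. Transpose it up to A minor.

B3 A4 G4 E5 A5

B minor to A minor up is a minor seventh, so every note moves up by that interval.
C#3 becomes B3
B3 becomes A4
A3 becomes G4
F#4 becomes E5
B4 becomes A5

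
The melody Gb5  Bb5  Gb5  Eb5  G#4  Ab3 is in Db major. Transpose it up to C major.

From Db up to C is a major seventh; apply that to each pitch.
Gb5 → F6
Bb5 → A6
Gb5 → F6
Eb5 → D6
G#4 → F##5
Ab3 → G4

F6 A6 F6 D6 F##5 G4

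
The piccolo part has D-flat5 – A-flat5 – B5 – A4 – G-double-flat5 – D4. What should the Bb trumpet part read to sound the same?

Eb6 Bb6 C#7 B5 Abb6 E5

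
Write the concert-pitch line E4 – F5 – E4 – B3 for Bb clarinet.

F#4 G5 F#4 C#4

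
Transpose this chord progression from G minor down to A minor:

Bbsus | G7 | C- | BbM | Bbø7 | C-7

Csus A7 D- CM Cø7 D-7

G minor down to A minor is a minor seventh; each chord root moves by that interval while the quality stays the same.
Bbsus: root Bb down a minor seventh → C, giving Csus.
G7: root G down a minor seventh → A, giving A7.
C-: root C down a minor seventh → D, giving D-.
BbM: root Bb down a minor seventh → C, giving CM.
Bbø7: root Bb down a minor seventh → C, giving Cø7.
C-7: root C down a minor seventh → D, giving D-7.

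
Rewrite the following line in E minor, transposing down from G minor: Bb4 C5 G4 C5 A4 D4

G minor to E minor down is a minor third, so every note moves down by that interval.
Bb4 gives G4
C5 gives A4
G4 gives E4
C5 gives A4
A4 gives F#4
D4 gives B3

G4 A4 E4 A4 F#4 B3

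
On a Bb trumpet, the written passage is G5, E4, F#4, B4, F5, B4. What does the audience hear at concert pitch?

F5 D4 E4 A4 Eb5 A4

Written C4 on the Bb trumpet sounds as Bb3, a major second lower; apply that shift to every note.
G5 gives F5
E4 gives D4
F#4 gives E4
B4 gives A4
F5 gives Eb5
B4 gives A4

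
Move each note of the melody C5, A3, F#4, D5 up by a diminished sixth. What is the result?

Abb5 Fb4 Db5 Bbb5

C5 → Abb5
A3 → Fb4
F#4 → Db5
D5 → Bbb5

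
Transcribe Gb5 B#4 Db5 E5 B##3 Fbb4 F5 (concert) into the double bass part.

Gb6 B#5 Db6 E6 B##4 Fbb5 F6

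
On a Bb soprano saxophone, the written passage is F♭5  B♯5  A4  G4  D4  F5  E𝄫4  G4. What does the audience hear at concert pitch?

Ebb5 A#5 G4 F4 C4 Eb5 Dbb4 F4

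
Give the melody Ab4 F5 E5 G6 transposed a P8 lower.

Ab4 gives Ab3
F5 gives F4
E5 gives E4
G6 gives G5

Ab3 F4 E4 G5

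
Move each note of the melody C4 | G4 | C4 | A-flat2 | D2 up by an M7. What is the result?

B4 F#5 B4 G3 C#3

C4 up a major seventh is B4.
G4 up a major seventh is F#5.
C4 up a major seventh is B4.
A major seventh up from Ab2 gives G3.
D2 up a major seventh is C#3.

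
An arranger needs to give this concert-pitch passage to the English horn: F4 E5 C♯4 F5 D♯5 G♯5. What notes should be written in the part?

C5 B5 G#4 C6 A#5 D#6

Written C4 sounds as F3 on the English horn, so concert pitches are written a perfect fifth up.
F4 becomes C5
E5 becomes B5
C#4 becomes G#4
F5 becomes C6
D#5 becomes A#5
G#5 becomes D#6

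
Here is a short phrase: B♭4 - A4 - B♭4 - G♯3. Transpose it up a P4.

Bb4: a fourth up reaches E, and 5 semitones makes it Eb5.
A4: a fourth up reaches D, and 5 semitones makes it D5.
Bb4: a fourth up reaches E, and 5 semitones makes it Eb5.
A perfect fourth up from G#3 gives C#4.

Eb5 D5 Eb5 C#4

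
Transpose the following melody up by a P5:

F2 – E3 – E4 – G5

C3 B3 B4 D6

F2 becomes C3
E3 becomes B3
E4 becomes B4
G5 becomes D6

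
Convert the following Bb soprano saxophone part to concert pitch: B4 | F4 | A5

A4 Eb4 G5

Written C4 on the Bb soprano saxophone sounds as Bb3, a major second lower; apply that shift to every note.
B4 -> A4
F4 -> Eb4
A5 -> G5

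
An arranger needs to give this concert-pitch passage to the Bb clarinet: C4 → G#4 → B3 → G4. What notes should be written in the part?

D4 A#4 C#4 A4

Written C4 sounds as Bb3 on the Bb clarinet, so concert pitches are written a major second up.
C4 to D4
G#4 to A#4
B3 to C#4
G4 to A4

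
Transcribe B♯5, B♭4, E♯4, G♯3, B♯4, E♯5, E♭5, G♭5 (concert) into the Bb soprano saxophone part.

C##6 C5 F##4 A#3 C##5 F##5 F5 Ab5

Written C4 sounds as Bb3 on the Bb soprano saxophone, so concert pitches are written a major second up.
B#5 → C##6
Bb4 → C5
E#4 → F##4
G#3 → A#3
B#4 → C##5
E#5 → F##5
Eb5 → F5
Gb5 → Ab5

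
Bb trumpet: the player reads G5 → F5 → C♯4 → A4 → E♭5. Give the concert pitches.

F5 Eb5 B3 G4 Db5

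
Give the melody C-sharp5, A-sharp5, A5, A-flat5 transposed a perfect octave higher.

C#6 A#6 A6 Ab6

C#5 gives C#6
A#5 gives A#6
A5 gives A6
Ab5 gives Ab6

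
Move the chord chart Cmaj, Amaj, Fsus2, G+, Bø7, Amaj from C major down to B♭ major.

Bbmaj Gmaj Ebsus2 F+ Aø7 Gmaj

C major down to B♭ major is a major second; each chord root moves by that interval while the quality stays the same.
Cmaj: root C down a major second → Bb, giving Bbmaj.
Amaj: root A down a major second → G, giving Gmaj.
Fsus2: root F down a major second → Eb, giving Ebsus2.
G+: root G down a major second → F, giving F+.
Bø7: root B down a major second → A, giving Aø7.
Amaj: root A down a major second → G, giving Gmaj.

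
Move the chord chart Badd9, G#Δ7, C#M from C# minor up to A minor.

C# minor up to A minor is a minor sixth; each chord root moves by that interval while the quality stays the same.
Badd9: root B up a minor sixth → G, giving Gadd9.
G#Δ7: root G# up a minor sixth → E, giving EΔ7.
C#M: root C# up a minor sixth → A, giving AM.

Gadd9 EΔ7 AM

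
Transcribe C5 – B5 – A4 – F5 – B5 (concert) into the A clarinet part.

Eb5 D6 C5 Ab5 D6

The A clarinet sounds a minor third below written, so the written part must be a minor third above concert — transpose each note up.
C5 → Eb5
B5 → D6
A4 → C5
F5 → Ab5
B5 → D6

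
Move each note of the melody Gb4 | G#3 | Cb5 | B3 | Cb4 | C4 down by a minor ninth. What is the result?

Gb4 to F3
G#3 to F##2
Cb5 to Bb3
B3 to A#2
Cb4 to Bb2
C4 to B2

F3 F##2 Bb3 A#2 Bb2 B2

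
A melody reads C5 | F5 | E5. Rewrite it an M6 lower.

Eb4 Ab4 G4

C5: a sixth down reaches E, and 9 semitones makes it Eb4.
A major sixth down from F5 gives Ab4.
A major sixth down from E5 gives G4.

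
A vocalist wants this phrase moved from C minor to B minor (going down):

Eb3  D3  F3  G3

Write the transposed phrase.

D3 C#3 E3 F#3

From C down to B is a minor second; apply that to each pitch.
Eb3 → D3
D3 → C#3
F3 → E3
G3 → F#3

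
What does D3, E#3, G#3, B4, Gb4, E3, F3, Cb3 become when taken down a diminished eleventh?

A#1 B##1 D##2 F##3 D3 B#1 C#2 G1

A diminished eleventh down from D3 gives A#1.
E#3: an eleventh down reaches B, and 16 semitones makes it B##1.
A diminished eleventh down from G#3 gives D##2.
A diminished eleventh down from B4 gives F##3.
A diminished eleventh down from Gb4 gives D3.
E3 down a diminished eleventh is B#1.
F3: an eleventh down reaches C, and 16 semitones makes it C#2.
Cb3: an eleventh down reaches G, and 16 semitones makes it G1.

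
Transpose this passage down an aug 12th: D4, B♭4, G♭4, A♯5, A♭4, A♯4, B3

Gb2 Ebb3 Cbb3 D4 Dbb3 D3 Eb2

An augmented twelfth down from D4 gives Gb2.
Bb4: a twelfth down reaches E, and 20 semitones makes it Ebb3.
Gb4: a twelfth down reaches C, and 20 semitones makes it Cbb3.
A#5: a twelfth down reaches D, and 20 semitones makes it D4.
Ab4: a twelfth down reaches D, and 20 semitones makes it Dbb3.
A#4 down an augmented twelfth is D3.
B3: a twelfth down reaches E, and 20 semitones makes it Eb2.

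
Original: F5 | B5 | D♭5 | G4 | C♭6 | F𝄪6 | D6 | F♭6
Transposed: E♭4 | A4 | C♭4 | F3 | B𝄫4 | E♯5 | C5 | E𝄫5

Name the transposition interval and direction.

From F5 to Eb4 is 9 letter names — a ninth of some quality.
Eb4 to F5 is 14 semitones, which makes it a major ninth; the second version is lower, so the direction is down.
Checking another pair — Fb6 → Ebb5 — gives the same interval.

down a major ninth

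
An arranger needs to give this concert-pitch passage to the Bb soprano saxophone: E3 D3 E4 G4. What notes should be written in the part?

F#3 E3 F#4 A4

The Bb soprano saxophone sounds a major second below written, so the written part must be a major second above concert — transpose each note up.
E3 -> F#3
D3 -> E3
E4 -> F#4
G4 -> A4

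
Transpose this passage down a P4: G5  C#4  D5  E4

D5 G#3 A4 B3

G5 → D5
C#4 → G#3
D5 → A4
E4 → B3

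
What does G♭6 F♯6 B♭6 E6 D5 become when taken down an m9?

Gb6 down a minor ninth is F5.
F#6 down a minor ninth is E#5.
A minor ninth down from Bb6 gives A5.
E6: a ninth down reaches D, and 13 semitones makes it D#5.
A minor ninth down from D5 gives C#4.

F5 E#5 A5 D#5 C#4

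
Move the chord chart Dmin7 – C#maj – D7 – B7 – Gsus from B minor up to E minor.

Gmin7 F#maj G7 E7 Csus

B minor up to E minor is a perfect fourth; each chord root moves by that interval while the quality stays the same.
Dmin7: root D up a perfect fourth → G, giving Gmin7.
C#maj: root C# up a perfect fourth → F#, giving F#maj.
D7: root D up a perfect fourth → G, giving G7.
B7: root B up a perfect fourth → E, giving E7.
Gsus: root G up a perfect fourth → C, giving Csus.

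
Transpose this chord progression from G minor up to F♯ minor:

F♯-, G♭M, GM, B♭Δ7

E#- FM F#M AΔ7

G minor up to F♯ minor is a major seventh; each chord root moves by that interval while the quality stays the same.
F♯-: root F♯ up a major seventh → E#, giving E#-.
G♭M: root G♭ up a major seventh → F, giving FM.
GM: root G up a major seventh → F#, giving F#M.
B♭Δ7: root B♭ up a major seventh → A, giving AΔ7.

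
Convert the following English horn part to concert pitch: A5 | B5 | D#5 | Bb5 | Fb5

D5 E5 G#4 Eb5 Bbb4

Written C4 on the English horn sounds as F3, a perfect fifth lower; apply that shift to every note.
A5 → D5
B5 → E5
D#5 → G#4
Bb5 → Eb5
Fb5 → Bbb4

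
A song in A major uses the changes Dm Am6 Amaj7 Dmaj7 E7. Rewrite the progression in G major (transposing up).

Cm Gm6 Gmaj7 Cmaj7 D7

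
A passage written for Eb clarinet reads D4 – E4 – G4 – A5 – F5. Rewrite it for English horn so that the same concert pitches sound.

C5 D5 F5 G6 Eb6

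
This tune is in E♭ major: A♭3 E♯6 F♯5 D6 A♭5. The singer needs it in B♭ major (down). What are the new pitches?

From E♭ down to B♭ is a perfect fourth; apply that to each pitch.
Ab3 → Eb3
E#6 → B#5
F#5 → C#5
D6 → A5
Ab5 → Eb5

Eb3 B#5 C#5 A5 Eb5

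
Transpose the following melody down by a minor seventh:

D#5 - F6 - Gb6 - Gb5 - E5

D#5 -> E#4
F6 -> G5
Gb6 -> Ab5
Gb5 -> Ab4
E5 -> F#4

E#4 G5 Ab5 Ab4 F#4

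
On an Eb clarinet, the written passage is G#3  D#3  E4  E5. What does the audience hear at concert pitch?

B3 F#3 G4 G5

The Eb clarinet sounds a minor third above written, so transpose each written note up a minor third.
G#3 -> B3
D#3 -> F#3
E4 -> G4
E5 -> G5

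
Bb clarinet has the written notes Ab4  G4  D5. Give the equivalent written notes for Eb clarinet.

First find concert pitch: the Bb clarinet sounds a major second below written, so Ab4 G4 D5 sounds Gb4 F4 C5.
Then write for Eb clarinet: it sounds a minor third above written, so the part must be a minor third below concert.
Gb4 → Eb4
F4 → D4
C5 → A4

Eb4 D4 A4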